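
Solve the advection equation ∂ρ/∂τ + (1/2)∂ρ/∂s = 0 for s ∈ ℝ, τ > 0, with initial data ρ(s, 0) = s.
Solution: By method of characteristics (waves move right with speed 1/2):
Along characteristics s - (1/2)τ = const, ρ is constant, so ρ(s,τ) = f(s - (1/2)τ) with f = ρ(·, 0).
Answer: ρ(s, τ) = s - (1/2)τ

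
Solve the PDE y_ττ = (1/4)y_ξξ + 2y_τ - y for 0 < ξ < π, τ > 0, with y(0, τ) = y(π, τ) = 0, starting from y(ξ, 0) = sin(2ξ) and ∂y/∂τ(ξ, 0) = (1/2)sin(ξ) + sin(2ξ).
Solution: Substitute y = exp(τ)u.
Then y_τ = exp(τ)(u_τ + u), y_ττ = exp(τ)(u_ττ + 2u_τ + u), y_ξξ = exp(τ)u_ξξ; substituting and dividing by exp(τ), the lower-order terms cancel: u_ττ = (1/4)u_ξξ (standard wave equation).
Data for u: u(ξ,0) = y(ξ,0) = sin(2ξ); u_τ(ξ,0) = y_τ(ξ,0) - y(ξ,0) = (1/2)sin(ξ). The boundary conditions carry over: u(0,τ) = u(π,τ) = 0.
Separating variables: u = Σ [A_n cos(ω_n τ) + B_n sin(ω_n τ)] sin(nξ), ω_n = n/2. From ICs (B_n = velocity coefficient / ω_n): A_2=1, B_1=1.
So u(ξ,τ) = sin(ξ)sin(τ/2) + sin(2ξ)cos(τ), and y(ξ,τ) = exp(τ)u(ξ,τ).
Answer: y(ξ, τ) = exp(τ)sin(ξ)sin(τ/2) + exp(τ)sin(2ξ)cos(τ)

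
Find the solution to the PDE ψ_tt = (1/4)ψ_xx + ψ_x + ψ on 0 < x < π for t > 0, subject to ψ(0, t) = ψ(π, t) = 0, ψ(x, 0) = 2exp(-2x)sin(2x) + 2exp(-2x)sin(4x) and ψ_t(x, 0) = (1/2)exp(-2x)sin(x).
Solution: Substitute ψ = exp(-2x)u.
Then ψ_x = exp(-2x)(u_x - 2u), ψ_xx = exp(-2x)(u_xx - 4u_x + 4u), ψ_tt = exp(-2x)u_tt; substituting and dividing by exp(-2x), the lower-order terms cancel: u_tt = (1/4)u_xx (standard wave equation).
Data for u: u(x,0) = exp(2x)ψ(x,0) = 2sin(2x) + 2sin(4x); u_t(x,0) = exp(2x)ψ_t(x,0) = (1/2)sin(x). The boundary conditions carry over: u(0,t) = u(π,t) = 0.
Separating variables: u = Σ [A_n cos(ω_n t) + B_n sin(ω_n t)] sin(nx), ω_n = n/2. From ICs (B_n = velocity coefficient / ω_n): A_2=2, A_4=2, B_1=1.
So u(x,t) = sin(t/2)sin(x) + 2sin(2x)cos(t) + 2sin(4x)cos(2t), and ψ(x,t) = exp(-2x)u(x,t).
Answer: ψ(x, t) = exp(-2x)sin(t/2)sin(x) + 2exp(-2x)sin(2x)cos(t) + 2exp(-2x)sin(4x)cos(2t)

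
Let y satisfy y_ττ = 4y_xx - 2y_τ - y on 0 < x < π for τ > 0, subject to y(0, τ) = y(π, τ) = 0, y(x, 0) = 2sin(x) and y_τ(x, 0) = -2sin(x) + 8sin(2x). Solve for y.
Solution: Substitute y = exp(-τ)u.
Then y_τ = exp(-τ)(u_τ - u), y_ττ = exp(-τ)(u_ττ - 2u_τ + u), y_xx = exp(-τ)u_xx; substituting and dividing by exp(-τ), the lower-order terms cancel: u_ττ = 4u_xx (standard wave equation).
Data for u: u(x,0) = y(x,0) = 2sin(x); u_τ(x,0) = y_τ(x,0) + y(x,0) = 8sin(2x). The boundary conditions carry over: u(0,τ) = u(π,τ) = 0.
Separating variables: u = Σ [A_n cos(ω_n τ) + B_n sin(ω_n τ)] sin(nx), ω_n = 2n. From ICs (B_n = velocity coefficient / ω_n): A_1=2, B_2=2.
So u(x,τ) = 2sin(x)cos(2τ) + 2sin(2x)sin(4τ), and y(x,τ) = exp(-τ)u(x,τ).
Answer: y(x, τ) = 2exp(-τ)sin(x)cos(2τ) + 2exp(-τ)sin(2x)sin(4τ)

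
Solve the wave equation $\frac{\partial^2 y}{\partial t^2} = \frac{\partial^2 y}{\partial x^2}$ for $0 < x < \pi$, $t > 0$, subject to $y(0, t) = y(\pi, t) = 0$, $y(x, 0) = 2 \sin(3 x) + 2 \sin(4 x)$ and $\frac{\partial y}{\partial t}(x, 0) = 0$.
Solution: Using separation of variables $y = X(x)T(t)$:
Eigenfunctions: $\sin(nx)$, $n = 1, 2, 3, \ldots$
General solution: $y(x, t) = \sum [A_n \cos(n t) + B_n \sin(n t)] \sin(nx)$
From $y(x,0) = 2 \sin(3 x) + 2 \sin(4 x)$: $A_3=2, A_4=2$. From $y_t(x,0) = 0$: all $B_n = 0$.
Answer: $y(x, t) = 2 \sin(3 x) \cos(3 t) + 2 \sin(4 x) \cos(4 t)$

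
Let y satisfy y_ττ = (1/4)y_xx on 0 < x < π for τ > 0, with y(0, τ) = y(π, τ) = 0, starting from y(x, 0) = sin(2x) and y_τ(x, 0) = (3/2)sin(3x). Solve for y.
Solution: Using separation of variables y = X(x)T(τ):
Eigenfunctions: sin(nx), n = 1, 2, 3, ...
General solution: y(x, τ) = Σ [A_n cos(n τ/2) + B_n sin(n τ/2)] sin(nx)
From y(x,0) = sin(2x): A_2=1. From y_τ(x,0) = (3/2)sin(3x), using y_τ(x,0) = Σ ω_n B_n sin(nx) with ω_n = n/2: B_3 = (3/2)/(3/2) = 1.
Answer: y(x, τ) = sin(2x)cos(τ) + sin(3x)sin(3τ/2)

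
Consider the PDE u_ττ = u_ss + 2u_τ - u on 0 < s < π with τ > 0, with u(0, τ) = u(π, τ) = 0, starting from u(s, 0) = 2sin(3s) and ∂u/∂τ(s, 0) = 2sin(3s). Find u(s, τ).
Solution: Substitute u = exp(τ)w, i.e. w = exp(-τ)u.
By the product rule, u_τ = exp(τ)(w_τ + w), u_ττ = exp(τ)(w_ττ + 2w_τ + w), u_ss = exp(τ)w_ss.
Substituting into the PDE and dividing by exp(τ): w_ττ + 2w_τ + w = w_ss + 2(w_τ + w) - w.
The lower-order terms cancel, leaving the standard wave equation w_ττ = w_ss.
Initial data for w: w(s,0) = u(s,0) = 2sin(3s); w_τ(s,0) = u_τ(s,0) - u(s,0) = 0. The boundary conditions carry over: w(0,τ) = w(π,τ) = 0.
Solve for w:
  Using separation of variables w = X(s)T(τ):
  Eigenfunctions: sin(ns), n = 1, 2, 3, ...
  General solution: w(s, τ) = Σ [A_n cos(n τ) + B_n sin(n τ)] sin(ns)
  From w(s,0) = 2sin(3s): A_3=2. From w_τ(s,0) = 0: all B_n = 0.
Hence w(s,τ) = 2sin(3s)cos(3τ).
Transform back: u(s,τ) = exp(τ)w(s,τ).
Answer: u(s, τ) = 2exp(τ)sin(3s)cos(3τ)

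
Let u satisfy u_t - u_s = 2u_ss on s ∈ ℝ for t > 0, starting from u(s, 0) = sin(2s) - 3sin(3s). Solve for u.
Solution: Change to a moving frame: let η = s + t, σ = t and write u(s,t) = w(η,σ).
By the chain rule u_t = w_σ + w_η, u_s = w_η, u_ss = w_ηη.
Then u_t - u_s = w_σ: the advection term cancels and the PDE becomes the heat equation w_σ = 2w_ηη on η ∈ ℝ.
Initial data: w(η,0) = u(η,0) = sin(2η) - 3sin(3η).
On η ∈ ℝ each mode satisfies (sin(nη))″ = -n² sin(nη), so exp(-2n²σ) sin(nη) solves the heat equation; by superposition w(η,σ) = Σ c_n exp(-2n²σ) sin(nη).
Reading off the coefficients: c_2=1, c_3=-3, so w(η,σ) = exp(-8σ)sin(2η) - 3exp(-18σ)sin(3η).
Substituting back η = s + t, σ = t: u(s,t) = w(s + t, t).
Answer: u(s, t) = exp(-8t)sin(2s + 2t) - 3exp(-18t)sin(3s + 3t)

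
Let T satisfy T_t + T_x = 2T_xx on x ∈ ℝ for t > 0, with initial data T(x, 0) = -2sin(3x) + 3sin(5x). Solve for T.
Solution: Moving frame: η = x - t, σ = t, T = u(η,σ), so T_t = u_σ - u_η and T_xx = u_ηη.
Hence T_t + T_x = u_σ and the PDE becomes the heat equation u_σ = 2u_ηη on η ∈ ℝ.
Initial data: u(η,0) = T(η,0) = -2sin(3η) + 3sin(5η). Each mode sin(nη) decays as exp(-2n²σ) on ℝ, so u(η,σ) = Σ c_n exp(-2n²σ) sin(nη) with c_3=-2, c_5=3: u(η,σ) = -2exp(-18σ)sin(3η) + 3exp(-50σ)sin(5η).
Substituting back: T(x,t) = u(x - t, t).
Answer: T(x, t) = 2exp(-18t)sin(3t - 3x) - 3exp(-50t)sin(5t - 5x)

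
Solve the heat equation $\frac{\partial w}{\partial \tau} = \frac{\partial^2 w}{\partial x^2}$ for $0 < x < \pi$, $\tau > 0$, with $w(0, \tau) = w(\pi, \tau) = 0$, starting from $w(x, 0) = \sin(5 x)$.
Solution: Separating variables: $w = \sum c_n e^{-n^2\tau} \sin(nx)$. From $w(x,0) = \sin(5 x)$: $c_5=1$.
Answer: $w(x, \tau) = e^{-25 \tau} \sin(5 x)$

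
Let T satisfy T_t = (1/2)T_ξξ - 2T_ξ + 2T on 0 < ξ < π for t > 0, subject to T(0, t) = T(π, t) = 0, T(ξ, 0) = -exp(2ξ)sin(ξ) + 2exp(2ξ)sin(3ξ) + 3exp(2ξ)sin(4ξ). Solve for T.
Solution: Substitute T = exp(2ξ)u, i.e. u = exp(-2ξ)T.
By the product rule, T_ξ = exp(2ξ)(u_ξ + 2u), T_ξξ = exp(2ξ)(u_ξξ + 4u_ξ + 4u), T_t = exp(2ξ)u_t.
Substituting into the PDE and dividing by exp(2ξ): u_t = (1/2)(u_ξξ + 4u_ξ + 4u) - 2(u_ξ + 2u) + 2u.
The lower-order terms cancel, leaving the standard heat equation u_t = (1/2)u_ξξ.
Initial data for u: u(ξ,0) = exp(-2ξ)T(ξ,0) = -sin(ξ) + 2sin(3ξ) + 3sin(4ξ). The boundary conditions carry over: u(0,t) = u(π,t) = 0.
Solve for u:
  Using separation of variables u = X(ξ)G(t):
  Eigenfunctions: sin(nξ), n = 1, 2, 3, ...
  General solution: u(ξ, t) = Σ c_n sin(nξ) exp(-n² t/2)
  Matching u(ξ,0) = -sin(ξ) + 2sin(3ξ) + 3sin(4ξ) term by term: c_1=-1, c_3=2, c_4=3.
Hence u(ξ,t) = 3exp(-8t)sin(4ξ) - exp(-t/2)sin(ξ) + 2exp(-9t/2)sin(3ξ).
Transform back: T(ξ,t) = exp(2ξ)u(ξ,t).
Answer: T(ξ, t) = 3exp(-8t)exp(2ξ)sin(4ξ) - exp(-t/2)exp(2ξ)sin(ξ) + 2exp(-9t/2)exp(2ξ)sin(3ξ)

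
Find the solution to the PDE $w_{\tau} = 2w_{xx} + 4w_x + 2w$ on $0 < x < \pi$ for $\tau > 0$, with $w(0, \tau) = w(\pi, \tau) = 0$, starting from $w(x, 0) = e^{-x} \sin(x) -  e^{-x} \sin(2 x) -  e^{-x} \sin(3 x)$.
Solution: Substitute $w = e^{-x}u$, i.e. $u = e^{x}w$.
By the product rule, $w_x = e^{-x}(u_x - u)$, $w_{xx} = e^{-x}(u_{xx} - 2u_x + u)$, $w_{\tau} = e^{-x}u_{\tau}$.
Substituting into the PDE and dividing by $e^{-x}$: $u_{\tau} = 2(u_{xx} - 2u_x + u) + 4(u_x - u) + 2u$.
The lower-order terms cancel, leaving the standard heat equation $u_{\tau} = 2u_{xx}$.
Initial data for $u$: $u(x,0) = e^{x}w(x,0) = \sin(x) - \sin(2 x) - \sin(3 x)$. The boundary conditions carry over: $u(0,\tau) = u(\pi,\tau) = 0$.
Solve for $u$:
  Using separation of variables $u = X(x)T(\tau)$:
  Eigenfunctions: $\sin(nx)$, $n = 1, 2, 3, \ldots$
  General solution: $u(x, \tau) = \sum c_n \sin(nx) e^{-2n^2 \tau}$
  Matching $u(x,0) = \sin(x) - \sin(2 x) - \sin(3 x)$ term by term: $c_1=1, c_2=-1, c_3=-1$.
Hence $u(x,\tau) = e^{-2 \tau} \sin(x) - e^{-8 \tau} \sin(2 x) - e^{-18 \tau} \sin(3 x)$.
Transform back: $w(x,\tau) = e^{-x}u(x,\tau)$.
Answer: $w(x, \tau) = e^{-2 \tau} e^{-x} \sin(x) -  e^{-8 \tau} e^{-x} \sin(2 x) -  e^{-18 \tau} e^{-x} \sin(3 x)$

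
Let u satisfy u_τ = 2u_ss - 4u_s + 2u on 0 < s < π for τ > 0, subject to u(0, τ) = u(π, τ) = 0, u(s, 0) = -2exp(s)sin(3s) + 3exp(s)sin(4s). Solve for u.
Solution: Substitute u = exp(s)w.
Then u_s = exp(s)(w_s + w), u_ss = exp(s)(w_ss + 2w_s + w), u_τ = exp(s)w_τ; substituting and dividing by exp(s), the lower-order terms cancel: w_τ = 2w_ss (standard heat equation).
Data for w: w(s,0) = exp(-s)u(s,0) = -2sin(3s) + 3sin(4s). The boundary conditions carry over: w(0,τ) = w(π,τ) = 0.
Separating variables: w = Σ c_n exp(-2n²τ) sin(ns). From w(s,0) = -2sin(3s) + 3sin(4s): c_3=-2, c_4=3.
So w(s,τ) = -2exp(-18τ)sin(3s) + 3exp(-32τ)sin(4s), and u(s,τ) = exp(s)w(s,τ).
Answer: u(s, τ) = -2exp(s)exp(-18τ)sin(3s) + 3exp(s)exp(-32τ)sin(4s)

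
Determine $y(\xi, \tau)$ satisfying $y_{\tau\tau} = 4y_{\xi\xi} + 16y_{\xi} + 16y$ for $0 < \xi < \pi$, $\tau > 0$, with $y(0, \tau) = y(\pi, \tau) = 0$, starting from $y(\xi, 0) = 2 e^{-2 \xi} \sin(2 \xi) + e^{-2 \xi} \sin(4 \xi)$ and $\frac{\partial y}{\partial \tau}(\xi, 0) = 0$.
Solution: Substitute $y = e^{-2\xi}u$.
Then $y_{\xi} = e^{-2\xi}(u_{\xi} - 2u)$, $y_{\xi\xi} = e^{-2\xi}(u_{\xi\xi} - 4u_{\xi} + 4u)$, $y_{\tau\tau} = e^{-2\xi}u_{\tau\tau}$; substituting and dividing by $e^{-2\xi}$, the lower-order terms cancel: $u_{\tau\tau} = 4u_{\xi\xi}$ (standard wave equation).
Data for $u$: $u(\xi,0) = e^{2\xi}y(\xi,0) = 2 \sin(2 \xi) + \sin(4 \xi)$; $u_{\tau}(\xi,0) = e^{2\xi}y_{\tau}(\xi,0) = 0$. The boundary conditions carry over: $u(0,\tau) = u(\pi,\tau) = 0$.
Separating variables: $u = \sum [A_n \cos(\omega_n \tau) + B_n \sin(\omega_n \tau)] \sin(n\xi)$, $\omega_n = 2n$. From ICs: $A_2=2, A_4=1$.
So $u(\xi,\tau) = 2 \sin(2 \xi) \cos(4 \tau) + \sin(4 \xi) \cos(8 \tau)$, and $y(\xi,\tau) = e^{-2\xi}u(\xi,\tau)$.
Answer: $y(\xi, \tau) = 2 e^{-2 \xi} \sin(2 \xi) \cos(4 \tau) + e^{-2 \xi} \sin(4 \xi) \cos(8 \tau)$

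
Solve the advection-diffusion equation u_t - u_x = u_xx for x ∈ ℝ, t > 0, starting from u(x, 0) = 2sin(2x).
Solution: Moving frame: η = x + t, σ = t, u = w(η,σ), so u_t = w_σ + w_η and u_xx = w_ηη.
Hence u_t - u_x = w_σ and the PDE becomes the heat equation w_σ = w_ηη on η ∈ ℝ.
Initial data: w(η,0) = u(η,0) = 2sin(2η). Each mode sin(nη) decays as exp(-n²σ) on ℝ, so w(η,σ) = Σ c_n exp(-n²σ) sin(nη) with c_2=2: w(η,σ) = 2exp(-4σ)sin(2η).
Substituting back: u(x,t) = w(x + t, t).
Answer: u(x, t) = 2exp(-4t)sin(2t + 2x)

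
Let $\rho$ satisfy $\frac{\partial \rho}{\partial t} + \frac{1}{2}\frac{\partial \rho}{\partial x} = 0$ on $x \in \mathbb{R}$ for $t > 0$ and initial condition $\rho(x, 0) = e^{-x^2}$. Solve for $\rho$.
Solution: By characteristics ($dx/dt = 1/2$), $\rho(x,t) = f(x - \frac{1}{2}t)$ with $f = \rho( \cdot , 0)$.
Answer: $\rho(x, t) = e^{-(-t/2 + x)^2}$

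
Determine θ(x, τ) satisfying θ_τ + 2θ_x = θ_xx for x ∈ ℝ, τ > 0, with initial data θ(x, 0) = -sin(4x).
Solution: Moving frame: η = x - 2τ, σ = τ, θ = u(η,σ), so θ_τ = u_σ - 2u_η and θ_xx = u_ηη.
Hence θ_τ + 2θ_x = u_σ and the PDE becomes the heat equation u_σ = u_ηη on η ∈ ℝ.
Initial data: u(η,0) = θ(η,0) = -sin(4η). Each mode sin(nη) decays as exp(-n²σ) on ℝ, so u(η,σ) = Σ c_n exp(-n²σ) sin(nη) with c_4=-1: u(η,σ) = -exp(-16σ)sin(4η).
Substituting back: θ(x,τ) = u(x - 2τ, τ).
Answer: θ(x, τ) = -exp(-16τ)sin(4x - 8τ)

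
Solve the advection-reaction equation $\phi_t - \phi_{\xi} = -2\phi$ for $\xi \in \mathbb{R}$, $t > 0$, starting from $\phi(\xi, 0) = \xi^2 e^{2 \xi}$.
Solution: Substitute $\phi = e^{2\xi}u$.
Then $\phi_{\xi} = e^{2\xi}(u_{\xi} + 2u)$, $\phi_t = e^{2\xi}u_t$; substituting and dividing by $e^{2\xi}$, the lower-order terms cancel: $u_t - u_{\xi} = 0$ (standard advection equation).
Data for $u$: $u(\xi,0) = e^{-2\xi}\phi(\xi,0) = \xi^2$.
By characteristics ($d\xi/dt = -1$), $u(\xi,t) = f(\xi + t)$ with $f = u( \cdot , 0)$.
So $u(\xi,t) = t^2 + 2 t \xi + \xi^2$, and $\phi(\xi,t) = e^{2\xi}u(\xi,t)$.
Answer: $\phi(\xi, t) = \xi^2 e^{2 \xi} + 2 \xi t e^{2 \xi} + t^2 e^{2 \xi}$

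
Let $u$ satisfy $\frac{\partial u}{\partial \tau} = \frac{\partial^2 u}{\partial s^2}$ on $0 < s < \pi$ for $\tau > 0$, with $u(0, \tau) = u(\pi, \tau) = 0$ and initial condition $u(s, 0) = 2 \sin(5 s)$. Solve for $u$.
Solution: Using separation of variables $u = X(s)T(\tau)$:
Eigenfunctions: $\sin(ns)$, $n = 1, 2, 3, \ldots$
General solution: $u(s, \tau) = \sum c_n \sin(ns) e^{-n^2 \tau}$
Matching $u(s,0) = 2 \sin(5 s)$ term by term: $c_5=2$.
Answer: $u(s, \tau) = 2 e^{-25 \tau} \sin(5 s)$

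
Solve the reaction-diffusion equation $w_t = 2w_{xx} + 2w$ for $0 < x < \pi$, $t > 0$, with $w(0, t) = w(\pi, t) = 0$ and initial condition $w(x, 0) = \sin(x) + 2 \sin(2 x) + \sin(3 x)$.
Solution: Substitute $w = e^{2t}u$, i.e. $u = e^{-2t}w$.
By the product rule, $w_t = e^{2t}(u_t + 2u)$, $w_{xx} = e^{2t}u_{xx}$.
Substituting into the PDE and dividing by $e^{2t}$: $u_t + 2u = 2u_{xx} + 2u$.
The lower-order terms cancel, leaving the standard heat equation $u_t = 2u_{xx}$.
Initial data for $u$: $u(x,0) = w(x,0) = \sin(x) + 2 \sin(2 x) + \sin(3 x)$. The boundary conditions carry over: $u(0,t) = u(\pi,t) = 0$.
Solve for $u$:
  Using separation of variables $u = X(x)T(t)$:
  Eigenfunctions: $\sin(nx)$, $n = 1, 2, 3, \ldots$
  General solution: $u(x, t) = \sum c_n \sin(nx) e^{-2n^2 t}$
  Matching $u(x,0) = \sin(x) + 2 \sin(2 x) + \sin(3 x)$ term by term: $c_1=1, c_2=2, c_3=1$.
Hence $u(x,t) = e^{-2 t} \sin(x) + 2 e^{-8 t} \sin(2 x) + e^{-18 t} \sin(3 x)$.
Transform back: $w(x,t) = e^{2t}u(x,t)$.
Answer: $w(x, t) = \sin(x) + 2 e^{-6 t} \sin(2 x) + e^{-16 t} \sin(3 x)$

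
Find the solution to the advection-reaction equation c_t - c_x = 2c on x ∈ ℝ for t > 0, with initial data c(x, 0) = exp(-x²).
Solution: Substitute c = exp(2t)u.
Then c_t = exp(2t)(u_t + 2u), c_x = exp(2t)u_x; substituting and dividing by exp(2t), the lower-order terms cancel: u_t - u_x = 0 (standard advection equation).
Data for u: u(x,0) = c(x,0) = exp(-x²).
By characteristics (dx/dt = -1), u(x,t) = f(x + t) with f = u(·, 0).
So u(x,t) = exp(-(t + x)²), and c(x,t) = exp(2t)u(x,t).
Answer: c(x, t) = exp(2t)exp(-(t + x)²)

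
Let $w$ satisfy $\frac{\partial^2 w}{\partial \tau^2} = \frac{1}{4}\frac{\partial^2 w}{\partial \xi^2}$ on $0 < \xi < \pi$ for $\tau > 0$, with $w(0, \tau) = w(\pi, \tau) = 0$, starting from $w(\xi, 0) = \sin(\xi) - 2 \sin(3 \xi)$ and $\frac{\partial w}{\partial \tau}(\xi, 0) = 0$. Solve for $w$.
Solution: Using separation of variables $w = X(\xi)T(\tau)$:
Eigenfunctions: $\sin(n\xi)$, $n = 1, 2, 3, \ldots$
General solution: $w(\xi, \tau) = \sum [A_n \cos(n \tau/2) + B_n \sin(n \tau/2)] \sin(n\xi)$
From $w(\xi,0) = \sin(\xi) - 2 \sin(3 \xi)$: $A_1=1, A_3=-2$. From $w_{\tau}(\xi,0) = 0$: all $B_n = 0$.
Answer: $w(\xi, \tau) = \sin(\xi) \cos(\tau/2) - 2 \sin(3 \xi) \cos(3 \tau/2)$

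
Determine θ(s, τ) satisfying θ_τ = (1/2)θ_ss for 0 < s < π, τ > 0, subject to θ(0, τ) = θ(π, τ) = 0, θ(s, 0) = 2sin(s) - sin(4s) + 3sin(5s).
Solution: Separating variables: θ = Σ c_n exp(-n²τ/2) sin(ns). From θ(s,0) = 2sin(s) - sin(4s) + 3sin(5s): c_1=2, c_4=-1, c_5=3.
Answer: θ(s, τ) = -exp(-8τ)sin(4s) + 2exp(-τ/2)sin(s) + 3exp(-25τ/2)sin(5s)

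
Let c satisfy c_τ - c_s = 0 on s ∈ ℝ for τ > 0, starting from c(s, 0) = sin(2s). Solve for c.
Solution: By method of characteristics (waves move left with speed 1):
Along characteristics s + τ = const, c is constant, so c(s,τ) = f(s + τ) with f = c(·, 0).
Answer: c(s, τ) = sin(2s + 2τ)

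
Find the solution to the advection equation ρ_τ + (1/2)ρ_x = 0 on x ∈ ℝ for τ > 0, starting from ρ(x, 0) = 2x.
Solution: By method of characteristics (waves move right with speed 1/2):
Along characteristics x - (1/2)τ = const, ρ is constant, so ρ(x,τ) = f(x - (1/2)τ) with f = ρ(·, 0).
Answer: ρ(x, τ) = 2x - τ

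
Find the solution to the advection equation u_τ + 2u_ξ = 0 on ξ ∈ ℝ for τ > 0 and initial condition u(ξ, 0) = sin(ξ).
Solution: By characteristics (dξ/dτ = 2), u(ξ,τ) = f(ξ - 2τ) with f = u(·, 0).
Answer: u(ξ, τ) = sin(ξ - 2τ)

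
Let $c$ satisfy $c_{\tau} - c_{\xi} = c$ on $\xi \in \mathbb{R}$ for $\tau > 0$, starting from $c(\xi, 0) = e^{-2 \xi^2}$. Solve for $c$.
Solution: Substitute $c = e^{\tau}u$.
Then $c_{\tau} = e^{\tau}(u_{\tau} + u)$, $c_{\xi} = e^{\tau}u_{\xi}$; substituting and dividing by $e^{\tau}$, the lower-order terms cancel: $u_{\tau} - u_{\xi} = 0$ (standard advection equation).
Data for $u$: $u(\xi,0) = c(\xi,0) = e^{-2 \xi^2}$.
By characteristics ($d\xi/d\tau = -1$), $u(\xi,\tau) = f(\xi + \tau)$ with $f = u( \cdot , 0)$.
So $u(\xi,\tau) = e^{-2 (\xi + \tau)^2}$, and $c(\xi,\tau) = e^{\tau}u(\xi,\tau)$.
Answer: $c(\xi, \tau) = e^{\tau} e^{-2 (\tau + \xi)^2}$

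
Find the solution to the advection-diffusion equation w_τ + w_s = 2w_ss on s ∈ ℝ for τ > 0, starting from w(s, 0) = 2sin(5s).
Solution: Change to a moving frame: let η = s - τ, σ = τ and write w(s,τ) = u(η,σ).
By the chain rule w_τ = u_σ - u_η, w_s = u_η, w_ss = u_ηη.
Then w_τ + w_s = u_σ: the advection term cancels and the PDE becomes the heat equation u_σ = 2u_ηη on η ∈ ℝ.
Initial data: u(η,0) = w(η,0) = 2sin(5η).
On η ∈ ℝ each mode satisfies (sin(nη))″ = -n² sin(nη), so exp(-2n²σ) sin(nη) solves the heat equation; by superposition u(η,σ) = Σ c_n exp(-2n²σ) sin(nη).
Reading off the coefficients: c_5=2, so u(η,σ) = 2exp(-50σ)sin(5η).
Substituting back η = s - τ, σ = τ: w(s,τ) = u(s - τ, τ).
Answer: w(s, τ) = 2exp(-50τ)sin(5s - 5τ)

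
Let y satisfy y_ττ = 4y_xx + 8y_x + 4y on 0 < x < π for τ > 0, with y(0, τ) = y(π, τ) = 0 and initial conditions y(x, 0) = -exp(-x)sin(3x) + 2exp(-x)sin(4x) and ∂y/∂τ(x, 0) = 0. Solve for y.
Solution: Substitute y = exp(-x)u.
Then y_x = exp(-x)(u_x - u), y_xx = exp(-x)(u_xx - 2u_x + u), y_ττ = exp(-x)u_ττ; substituting and dividing by exp(-x), the lower-order terms cancel: u_ττ = 4u_xx (standard wave equation).
Data for u: u(x,0) = exp(x)y(x,0) = -sin(3x) + 2sin(4x); u_τ(x,0) = exp(x)y_τ(x,0) = 0. The boundary conditions carry over: u(0,τ) = u(π,τ) = 0.
Separating variables: u = Σ [A_n cos(ω_n τ) + B_n sin(ω_n τ)] sin(nx), ω_n = 2n. From ICs: A_3=-1, A_4=2.
So u(x,τ) = -sin(3x)cos(6τ) + 2sin(4x)cos(8τ), and y(x,τ) = exp(-x)u(x,τ).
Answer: y(x, τ) = -exp(-x)sin(3x)cos(6τ) + 2exp(-x)sin(4x)cos(8τ)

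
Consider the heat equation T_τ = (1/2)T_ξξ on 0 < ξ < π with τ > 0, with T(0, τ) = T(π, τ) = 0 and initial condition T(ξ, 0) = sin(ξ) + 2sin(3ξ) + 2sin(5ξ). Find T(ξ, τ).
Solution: Using separation of variables T = X(ξ)G(τ):
Eigenfunctions: sin(nξ), n = 1, 2, 3, ...
General solution: T(ξ, τ) = Σ c_n sin(nξ) exp(-n² τ/2)
Matching T(ξ,0) = sin(ξ) + 2sin(3ξ) + 2sin(5ξ) term by term: c_1=1, c_3=2, c_5=2.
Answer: T(ξ, τ) = exp(-τ/2)sin(ξ) + 2exp(-9τ/2)sin(3ξ) + 2exp(-25τ/2)sin(5ξ)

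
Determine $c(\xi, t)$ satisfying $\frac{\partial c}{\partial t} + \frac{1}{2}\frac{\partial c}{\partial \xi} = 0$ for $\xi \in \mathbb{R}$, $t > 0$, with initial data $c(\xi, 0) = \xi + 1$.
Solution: By characteristics ($d\xi/dt = 1/2$), $c(\xi,t) = f(\xi - \frac{1}{2}t)$ with $f = c( \cdot , 0)$.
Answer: $c(\xi, t) = \xi - \frac{1}{2} t + 1$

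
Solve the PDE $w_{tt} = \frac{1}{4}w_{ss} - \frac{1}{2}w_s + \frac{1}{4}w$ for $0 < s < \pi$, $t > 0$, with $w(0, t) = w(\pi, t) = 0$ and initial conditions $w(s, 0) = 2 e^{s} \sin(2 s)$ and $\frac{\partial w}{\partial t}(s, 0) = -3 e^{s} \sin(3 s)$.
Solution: Substitute $w = e^{s}u$.
Then $w_s = e^{s}(u_s + u)$, $w_{ss} = e^{s}(u_{ss} + 2u_s + u)$, $w_{tt} = e^{s}u_{tt}$; substituting and dividing by $e^{s}$, the lower-order terms cancel: $u_{tt} = \frac{1}{4}u_{ss}$ (standard wave equation).
Data for $u$: $u(s,0) = e^{-s}w(s,0) = 2 \sin(2 s)$; $u_t(s,0) = e^{-s}w_t(s,0) = -3 \sin(3 s)$. The boundary conditions carry over: $u(0,t) = u(\pi,t) = 0$.
Separating variables: $u = \sum [A_n \cos(\omega_n t) + B_n \sin(\omega_n t)] \sin(ns)$, $\omega_n = n/2$. From ICs ($B_n$ = velocity coefficient / $\omega_n$): $A_2=2, B_3=-2$.
So $u(s,t) = 2 \sin(2 s) \cos(t) - 2 \sin(3 s) \sin(3 t/2)$, and $w(s,t) = e^{s}u(s,t)$.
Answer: $w(s, t) = 2 e^{s} \sin(2 s) \cos(t) - 2 e^{s} \sin(3 s) \sin(3 t/2)$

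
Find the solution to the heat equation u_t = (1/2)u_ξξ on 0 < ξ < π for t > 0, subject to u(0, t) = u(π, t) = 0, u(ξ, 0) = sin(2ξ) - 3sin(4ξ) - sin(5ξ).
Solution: Separating variables: u = Σ c_n exp(-n²t/2) sin(nξ). From u(ξ,0) = sin(2ξ) - 3sin(4ξ) - sin(5ξ): c_2=1, c_4=-3, c_5=-1.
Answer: u(ξ, t) = exp(-2t)sin(2ξ) - 3exp(-8t)sin(4ξ) - exp(-25t/2)sin(5ξ)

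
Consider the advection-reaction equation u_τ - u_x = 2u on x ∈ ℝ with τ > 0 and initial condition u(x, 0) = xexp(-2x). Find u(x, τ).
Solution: Substitute u = exp(-2x)w.
Then u_x = exp(-2x)(w_x - 2w), u_τ = exp(-2x)w_τ; substituting and dividing by exp(-2x), the lower-order terms cancel: w_τ - w_x = 0 (standard advection equation).
Data for w: w(x,0) = exp(2x)u(x,0) = x.
By characteristics (dx/dτ = -1), w(x,τ) = f(x + τ) with f = w(·, 0).
So w(x,τ) = x + τ, and u(x,τ) = exp(-2x)w(x,τ).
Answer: u(x, τ) = xexp(-2x) + τexp(-2x)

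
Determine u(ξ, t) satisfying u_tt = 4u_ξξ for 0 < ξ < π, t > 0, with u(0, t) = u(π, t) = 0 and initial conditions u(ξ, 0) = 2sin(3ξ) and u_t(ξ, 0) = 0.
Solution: Separating variables: u = Σ [A_n cos(ω_n t) + B_n sin(ω_n t)] sin(nξ), ω_n = 2n. From ICs: A_3=2.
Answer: u(ξ, t) = 2sin(3ξ)cos(6t)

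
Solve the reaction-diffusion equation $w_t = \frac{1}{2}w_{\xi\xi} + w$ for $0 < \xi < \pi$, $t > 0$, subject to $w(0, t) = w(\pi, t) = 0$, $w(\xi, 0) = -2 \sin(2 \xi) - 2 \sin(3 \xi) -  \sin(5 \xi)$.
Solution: Substitute $w = e^{t}u$.
Then $w_t = e^{t}(u_t + u)$, $w_{\xi\xi} = e^{t}u_{\xi\xi}$; substituting and dividing by $e^{t}$, the lower-order terms cancel: $u_t = \frac{1}{2}u_{\xi\xi}$ (standard heat equation).
Data for $u$: $u(\xi,0) = w(\xi,0) = -2 \sin(2 \xi) - 2 \sin(3 \xi) - \sin(5 \xi)$. The boundary conditions carry over: $u(0,t) = u(\pi,t) = 0$.
Separating variables: $u = \sum c_n e^{-n^2t/2} \sin(n\xi)$. From $u(\xi,0) = -2 \sin(2 \xi) - 2 \sin(3 \xi) - \sin(5 \xi)$: $c_2=-2, c_3=-2, c_5=-1$.
So $u(\xi,t) = -2 e^{-2 t} \sin(2 \xi) - 2 e^{-9 t/2} \sin(3 \xi) - e^{-25 t/2} \sin(5 \xi)$, and $w(\xi,t) = e^{t}u(\xi,t)$.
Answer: $w(\xi, t) = -2 e^{-t} \sin(2 \xi) - 2 e^{-7 t/2} \sin(3 \xi) -  e^{-23 t/2} \sin(5 \xi)$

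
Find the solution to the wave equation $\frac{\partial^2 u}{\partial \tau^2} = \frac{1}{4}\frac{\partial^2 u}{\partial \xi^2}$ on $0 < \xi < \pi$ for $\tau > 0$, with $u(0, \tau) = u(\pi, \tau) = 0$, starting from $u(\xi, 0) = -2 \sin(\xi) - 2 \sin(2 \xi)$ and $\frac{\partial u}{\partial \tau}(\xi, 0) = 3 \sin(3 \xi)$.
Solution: Using separation of variables $u = X(\xi)T(\tau)$:
Eigenfunctions: $\sin(n\xi)$, $n = 1, 2, 3, \ldots$
General solution: $u(\xi, \tau) = \sum [A_n \cos(n \tau/2) + B_n \sin(n \tau/2)] \sin(n\xi)$
From $u(\xi,0) = -2 \sin(\xi) - 2 \sin(2 \xi)$: $A_1=-2, A_2=-2$. From $u_{\tau}(\xi,0) = 3 \sin(3 \xi)$, using $u_{\tau}(\xi,0) = \sum \omega_n B_n \sin(n\xi)$ with $\omega_n = n/2$: $B_3 = 3/(3/2) = 2$.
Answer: $u(\xi, \tau) = 2 \sin(3 \tau/2) \sin(3 \xi) - 2 \sin(\xi) \cos(\tau/2) - 2 \sin(2 \xi) \cos(\tau)$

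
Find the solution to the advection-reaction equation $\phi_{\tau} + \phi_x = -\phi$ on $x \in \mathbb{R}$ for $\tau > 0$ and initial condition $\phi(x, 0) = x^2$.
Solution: Substitute $\phi = e^{-\tau}u$.
Then $\phi_{\tau} = e^{-\tau}(u_{\tau} - u)$, $\phi_x = e^{-\tau}u_x$; substituting and dividing by $e^{-\tau}$, the lower-order terms cancel: $u_{\tau} + u_x = 0$ (standard advection equation).
Data for $u$: $u(x,0) = \phi(x,0) = x^2$.
By characteristics ($dx/d\tau = 1$), $u(x,\tau) = f(x - \tau)$ with $f = u( \cdot , 0)$.
So $u(x,\tau) = x^2 - 2 x \tau + \tau^2$, and $\phi(x,\tau) = e^{-\tau}u(x,\tau)$.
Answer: $\phi(x, \tau) = \tau^2 e^{-\tau} - 2 \tau x e^{-\tau} + x^2 e^{-\tau}$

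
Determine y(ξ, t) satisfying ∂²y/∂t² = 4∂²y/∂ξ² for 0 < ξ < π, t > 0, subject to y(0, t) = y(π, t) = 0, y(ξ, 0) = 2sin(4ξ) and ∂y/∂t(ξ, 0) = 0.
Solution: Using separation of variables y = X(ξ)T(t):
Eigenfunctions: sin(nξ), n = 1, 2, 3, ...
General solution: y(ξ, t) = Σ [A_n cos(2n t) + B_n sin(2n t)] sin(nξ)
From y(ξ,0) = 2sin(4ξ): A_4=2. From y_t(ξ,0) = 0: all B_n = 0.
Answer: y(ξ, t) = 2sin(4ξ)cos(8t)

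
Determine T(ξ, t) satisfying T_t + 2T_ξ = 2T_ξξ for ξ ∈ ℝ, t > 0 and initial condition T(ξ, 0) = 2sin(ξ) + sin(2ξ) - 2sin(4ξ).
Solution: Moving frame: η = ξ - 2t, σ = t, T = u(η,σ), so T_t = u_σ - 2u_η and T_ξξ = u_ηη.
Hence T_t + 2T_ξ = u_σ and the PDE becomes the heat equation u_σ = 2u_ηη on η ∈ ℝ.
Initial data: u(η,0) = T(η,0) = 2sin(η) + sin(2η) - 2sin(4η). Each mode sin(nη) decays as exp(-2n²σ) on ℝ, so u(η,σ) = Σ c_n exp(-2n²σ) sin(nη) with c_1=2, c_2=1, c_4=-2: u(η,σ) = 2exp(-2σ)sin(η) + exp(-8σ)sin(2η) - 2exp(-32σ)sin(4η).
Substituting back: T(ξ,t) = u(ξ - 2t, t).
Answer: T(ξ, t) = -2exp(-2t)sin(2t - ξ) - exp(-8t)sin(4t - 2ξ) + 2exp(-32t)sin(8t - 4ξ)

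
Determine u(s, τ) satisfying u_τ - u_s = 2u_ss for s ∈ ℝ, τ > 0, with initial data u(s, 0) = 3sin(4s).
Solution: Change to a moving frame: let η = s + τ, σ = τ and write u(s,τ) = w(η,σ).
By the chain rule u_τ = w_σ + w_η, u_s = w_η, u_ss = w_ηη.
Then u_τ - u_s = w_σ: the advection term cancels and the PDE becomes the heat equation w_σ = 2w_ηη on η ∈ ℝ.
Initial data: w(η,0) = u(η,0) = 3sin(4η).
On η ∈ ℝ each mode satisfies (sin(nη))″ = -n² sin(nη), so exp(-2n²σ) sin(nη) solves the heat equation; by superposition w(η,σ) = Σ c_n exp(-2n²σ) sin(nη).
Reading off the coefficients: c_4=3, so w(η,σ) = 3exp(-32σ)sin(4η).
Substituting back η = s + τ, σ = τ: u(s,τ) = w(s + τ, τ).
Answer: u(s, τ) = 3exp(-32τ)sin(4s + 4τ)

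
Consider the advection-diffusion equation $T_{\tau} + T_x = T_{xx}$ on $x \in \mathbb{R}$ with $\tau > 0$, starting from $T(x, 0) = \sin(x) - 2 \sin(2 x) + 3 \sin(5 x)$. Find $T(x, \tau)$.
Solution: Moving frame: $\eta = x - \tau$, $\sigma = \tau$, $T = u(\eta,\sigma)$, so $T_{\tau} = u_{\sigma} - u_{\eta}$ and $T_{xx} = u_{\eta\eta}$.
Hence $T_{\tau} + T_x = u_{\sigma}$ and the PDE becomes the heat equation $u_{\sigma} = u_{\eta\eta}$ on $\eta \in \mathbb{R}$.
Initial data: $u(\eta,0) = T(\eta,0) = \sin(\eta) - 2 \sin(2 \eta) + 3 \sin(5 \eta)$. Each mode $\sin(n\eta)$ decays as $e^{-n^2\sigma}$ on $\mathbb{R}$, so $u(\eta,\sigma) = \sum c_n e^{-n^2\sigma} \sin(n\eta)$ with $c_1=1, c_2=-2, c_5=3$: $u(\eta,\sigma) = e^{-\sigma} \sin(\eta) - 2 e^{-4 \sigma} \sin(2 \eta) + 3 e^{-25 \sigma} \sin(5 \eta)$.
Substituting back: $T(x,\tau) = u(x - \tau, \tau)$.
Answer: $T(x, \tau) = - e^{-\tau} \sin(\tau - x) + 2 e^{-4 \tau} \sin(2 \tau - 2 x) - 3 e^{-25 \tau} \sin(5 \tau - 5 x)$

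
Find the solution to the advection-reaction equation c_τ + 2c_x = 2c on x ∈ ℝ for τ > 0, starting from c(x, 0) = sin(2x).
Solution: Substitute c = exp(2τ)u, i.e. u = exp(-2τ)c.
By the product rule, c_τ = exp(2τ)(u_τ + 2u), c_x = exp(2τ)u_x.
Substituting into the PDE and dividing by exp(2τ): u_τ + 2u + 2u_x = 2u.
The lower-order terms cancel, leaving the standard advection equation u_τ + 2u_x = 0.
Initial data for u: u(x,0) = c(x,0) = sin(2x).
Solve for u:
  By method of characteristics (waves move right with speed 2):
  Along characteristics x - 2τ = const, u is constant, so u(x,τ) = f(x - 2τ) with f = u(·, 0).
Hence u(x,τ) = sin(2x - 4τ).
Transform back: c(x,τ) = exp(2τ)u(x,τ).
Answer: c(x, τ) = exp(2τ)sin(2x - 4τ)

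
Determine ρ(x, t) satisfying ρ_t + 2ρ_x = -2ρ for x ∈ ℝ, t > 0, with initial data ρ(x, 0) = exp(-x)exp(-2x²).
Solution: Substitute ρ = exp(-x)u, i.e. u = exp(x)ρ.
By the product rule, ρ_x = exp(-x)(u_x - u), ρ_t = exp(-x)u_t.
Substituting into the PDE and dividing by exp(-x): u_t + 2(u_x - u) = -2u.
The lower-order terms cancel, leaving the standard advection equation u_t + 2u_x = 0.
Initial data for u: u(x,0) = exp(x)ρ(x,0) = exp(-2x²).
Solve for u:
  By method of characteristics (waves move right with speed 2):
  Along characteristics x - 2t = const, u is constant, so u(x,t) = f(x - 2t) with f = u(·, 0).
Hence u(x,t) = exp(-2(-2t + x)²).
Transform back: ρ(x,t) = exp(-x)u(x,t).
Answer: ρ(x, t) = exp(-x)exp(-2(-2t + x)²)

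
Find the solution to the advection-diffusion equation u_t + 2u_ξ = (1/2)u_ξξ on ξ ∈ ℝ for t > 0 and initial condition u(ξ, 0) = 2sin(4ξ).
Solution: Moving frame: η = ξ - 2t, σ = t, u = w(η,σ), so u_t = w_σ - 2w_η and u_ξξ = w_ηη.
Hence u_t + 2u_ξ = w_σ and the PDE becomes the heat equation w_σ = (1/2)w_ηη on η ∈ ℝ.
Initial data: w(η,0) = u(η,0) = 2sin(4η). Each mode sin(nη) decays as exp(-n²σ/2) on ℝ, so w(η,σ) = Σ c_n exp(-n²σ/2) sin(nη) with c_4=2: w(η,σ) = 2exp(-8σ)sin(4η).
Substituting back: u(ξ,t) = w(ξ - 2t, t).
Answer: u(ξ, t) = -2exp(-8t)sin(8t - 4ξ)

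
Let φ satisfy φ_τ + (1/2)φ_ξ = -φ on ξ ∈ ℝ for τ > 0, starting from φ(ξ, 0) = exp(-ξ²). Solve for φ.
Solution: Substitute φ = exp(-τ)u.
Then φ_τ = exp(-τ)(u_τ - u), φ_ξ = exp(-τ)u_ξ; substituting and dividing by exp(-τ), the lower-order terms cancel: u_τ + (1/2)u_ξ = 0 (standard advection equation).
Data for u: u(ξ,0) = φ(ξ,0) = exp(-ξ²).
By characteristics (dξ/dτ = 1/2), u(ξ,τ) = f(ξ - (1/2)τ) with f = u(·, 0).
So u(ξ,τ) = exp(-(ξ - τ/2)²), and φ(ξ,τ) = exp(-τ)u(ξ,τ).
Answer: φ(ξ, τ) = exp(-τ)exp(-(ξ - τ/2)²)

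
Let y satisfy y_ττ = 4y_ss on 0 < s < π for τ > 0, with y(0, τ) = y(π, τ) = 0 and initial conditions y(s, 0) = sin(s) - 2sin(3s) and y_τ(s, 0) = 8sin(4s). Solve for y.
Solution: Separating variables: y = Σ [A_n cos(ω_n τ) + B_n sin(ω_n τ)] sin(ns), ω_n = 2n. From ICs (B_n = velocity coefficient / ω_n): A_1=1, A_3=-2, B_4=1.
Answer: y(s, τ) = sin(s)cos(2τ) - 2sin(3s)cos(6τ) + sin(4s)sin(8τ)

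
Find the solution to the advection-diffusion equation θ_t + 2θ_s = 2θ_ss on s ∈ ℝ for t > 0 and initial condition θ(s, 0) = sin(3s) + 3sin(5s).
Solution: Moving frame: η = s - 2t, σ = t, θ = u(η,σ), so θ_t = u_σ - 2u_η and θ_ss = u_ηη.
Hence θ_t + 2θ_s = u_σ and the PDE becomes the heat equation u_σ = 2u_ηη on η ∈ ℝ.
Initial data: u(η,0) = θ(η,0) = sin(3η) + 3sin(5η). Each mode sin(nη) decays as exp(-2n²σ) on ℝ, so u(η,σ) = Σ c_n exp(-2n²σ) sin(nη) with c_3=1, c_5=3: u(η,σ) = exp(-18σ)sin(3η) + 3exp(-50σ)sin(5η).
Substituting back: θ(s,t) = u(s - 2t, t).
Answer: θ(s, t) = exp(-18t)sin(3s - 6t) + 3exp(-50t)sin(5s - 10t)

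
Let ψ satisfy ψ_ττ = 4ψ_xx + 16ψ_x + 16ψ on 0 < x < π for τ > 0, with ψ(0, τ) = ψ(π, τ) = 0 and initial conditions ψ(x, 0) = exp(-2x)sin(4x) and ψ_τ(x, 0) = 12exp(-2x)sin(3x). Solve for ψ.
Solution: Substitute ψ = exp(-2x)u.
Then ψ_x = exp(-2x)(u_x - 2u), ψ_xx = exp(-2x)(u_xx - 4u_x + 4u), ψ_ττ = exp(-2x)u_ττ; substituting and dividing by exp(-2x), the lower-order terms cancel: u_ττ = 4u_xx (standard wave equation).
Data for u: u(x,0) = exp(2x)ψ(x,0) = sin(4x); u_τ(x,0) = exp(2x)ψ_τ(x,0) = 12sin(3x). The boundary conditions carry over: u(0,τ) = u(π,τ) = 0.
Separating variables: u = Σ [A_n cos(ω_n τ) + B_n sin(ω_n τ)] sin(nx), ω_n = 2n. From ICs (B_n = velocity coefficient / ω_n): A_4=1, B_3=2.
So u(x,τ) = 2sin(3x)sin(6τ) + sin(4x)cos(8τ), and ψ(x,τ) = exp(-2x)u(x,τ).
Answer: ψ(x, τ) = 2exp(-2x)sin(3x)sin(6τ) + exp(-2x)sin(4x)cos(8τ)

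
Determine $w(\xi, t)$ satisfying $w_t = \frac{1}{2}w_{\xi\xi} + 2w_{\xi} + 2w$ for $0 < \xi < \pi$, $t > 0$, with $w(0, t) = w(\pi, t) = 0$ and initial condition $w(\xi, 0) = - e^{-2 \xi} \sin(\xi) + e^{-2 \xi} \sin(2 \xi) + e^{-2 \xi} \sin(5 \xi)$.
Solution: Substitute $w = e^{-2\xi}u$, i.e. $u = e^{2\xi}w$.
By the product rule, $w_{\xi} = e^{-2\xi}(u_{\xi} - 2u)$, $w_{\xi\xi} = e^{-2\xi}(u_{\xi\xi} - 4u_{\xi} + 4u)$, $w_t = e^{-2\xi}u_t$.
Substituting into the PDE and dividing by $e^{-2\xi}$: $u_t = \frac{1}{2}(u_{\xi\xi} - 4u_{\xi} + 4u) + 2(u_{\xi} - 2u) + 2u$.
The lower-order terms cancel, leaving the standard heat equation $u_t = \frac{1}{2}u_{\xi\xi}$.
Initial data for $u$: $u(\xi,0) = e^{2\xi}w(\xi,0) = - \sin(\xi) + \sin(2 \xi) + \sin(5 \xi)$. The boundary conditions carry over: $u(0,t) = u(\pi,t) = 0$.
Solve for $u$:
  Using separation of variables $u = X(\xi)T(t)$:
  Eigenfunctions: $\sin(n\xi)$, $n = 1, 2, 3, \ldots$
  General solution: $u(\xi, t) = \sum c_n \sin(n\xi) e^{-n^2 t/2}$
  Matching $u(\xi,0) = - \sin(\xi) + \sin(2 \xi) + \sin(5 \xi)$ term by term: $c_1=-1, c_2=1, c_5=1$.
Hence $u(\xi,t) = e^{-2 t} \sin(2 \xi) - e^{-t/2} \sin(\xi) + e^{-25 t/2} \sin(5 \xi)$.
Transform back: $w(\xi,t) = e^{-2\xi}u(\xi,t)$.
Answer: $w(\xi, t) = e^{-2 \xi} e^{-2 t} \sin(2 \xi) -  e^{-2 \xi} e^{-t/2} \sin(\xi) + e^{-2 \xi} e^{-25 t/2} \sin(5 \xi)$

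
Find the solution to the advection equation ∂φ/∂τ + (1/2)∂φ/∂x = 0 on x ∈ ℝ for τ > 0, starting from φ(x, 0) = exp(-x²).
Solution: By characteristics (dx/dτ = 1/2), φ(x,τ) = f(x - (1/2)τ) with f = φ(·, 0).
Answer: φ(x, τ) = exp(-(x - τ/2)²)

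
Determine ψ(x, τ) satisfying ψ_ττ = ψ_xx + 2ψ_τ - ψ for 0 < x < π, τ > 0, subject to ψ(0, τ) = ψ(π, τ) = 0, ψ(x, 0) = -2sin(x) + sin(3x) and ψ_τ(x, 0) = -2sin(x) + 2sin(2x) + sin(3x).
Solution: Substitute ψ = exp(τ)u, i.e. u = exp(-τ)ψ.
By the product rule, ψ_τ = exp(τ)(u_τ + u), ψ_ττ = exp(τ)(u_ττ + 2u_τ + u), ψ_xx = exp(τ)u_xx.
Substituting into the PDE and dividing by exp(τ): u_ττ + 2u_τ + u = u_xx + 2(u_τ + u) - u.
The lower-order terms cancel, leaving the standard wave equation u_ττ = u_xx.
Initial data for u: u(x,0) = ψ(x,0) = -2sin(x) + sin(3x); u_τ(x,0) = ψ_τ(x,0) - ψ(x,0) = 2sin(2x). The boundary conditions carry over: u(0,τ) = u(π,τ) = 0.
Solve for u:
  Using separation of variables u = X(x)T(τ):
  Eigenfunctions: sin(nx), n = 1, 2, 3, ...
  General solution: u(x, τ) = Σ [A_n cos(n τ) + B_n sin(n τ)] sin(nx)
  From u(x,0) = -2sin(x) + sin(3x): A_1=-2, A_3=1. From u_τ(x,0) = 2sin(2x), using u_τ(x,0) = Σ ω_n B_n sin(nx) with ω_n = n: B_2 = 2/2 = 1.
Hence u(x,τ) = -2sin(x)cos(τ) + sin(2x)sin(2τ) + sin(3x)cos(3τ).
Transform back: ψ(x,τ) = exp(τ)u(x,τ).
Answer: ψ(x, τ) = -2exp(τ)sin(x)cos(τ) + exp(τ)sin(2x)sin(2τ) + exp(τ)sin(3x)cos(3τ)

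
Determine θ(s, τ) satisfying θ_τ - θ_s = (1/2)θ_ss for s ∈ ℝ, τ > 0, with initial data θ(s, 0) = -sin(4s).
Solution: Change to a moving frame: let η = s + τ, σ = τ and write θ(s,τ) = u(η,σ).
By the chain rule θ_τ = u_σ + u_η, θ_s = u_η, θ_ss = u_ηη.
Then θ_τ - θ_s = u_σ: the advection term cancels and the PDE becomes the heat equation u_σ = (1/2)u_ηη on η ∈ ℝ.
Initial data: u(η,0) = θ(η,0) = -sin(4η).
On η ∈ ℝ each mode satisfies (sin(nη))″ = -n² sin(nη), so exp(-n²σ/2) sin(nη) solves the heat equation; by superposition u(η,σ) = Σ c_n exp(-n²σ/2) sin(nη).
Reading off the coefficients: c_4=-1, so u(η,σ) = -exp(-8σ)sin(4η).
Substituting back η = s + τ, σ = τ: θ(s,τ) = u(s + τ, τ).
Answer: θ(s, τ) = -exp(-8τ)sin(4s + 4τ)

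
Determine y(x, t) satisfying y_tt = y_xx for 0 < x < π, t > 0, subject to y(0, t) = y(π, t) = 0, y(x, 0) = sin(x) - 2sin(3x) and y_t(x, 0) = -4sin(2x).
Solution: Separating variables: y = Σ [A_n cos(ω_n t) + B_n sin(ω_n t)] sin(nx), ω_n = n. From ICs (B_n = velocity coefficient / ω_n): A_1=1, A_3=-2, B_2=-2.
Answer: y(x, t) = -2sin(2t)sin(2x) + sin(x)cos(t) - 2sin(3x)cos(3t)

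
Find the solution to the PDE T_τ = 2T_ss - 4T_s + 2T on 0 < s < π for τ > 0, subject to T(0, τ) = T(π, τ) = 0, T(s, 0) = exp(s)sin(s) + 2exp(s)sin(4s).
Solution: Substitute T = exp(s)u, i.e. u = exp(-s)T.
By the product rule, T_s = exp(s)(u_s + u), T_ss = exp(s)(u_ss + 2u_s + u), T_τ = exp(s)u_τ.
Substituting into the PDE and dividing by exp(s): u_τ = 2(u_ss + 2u_s + u) - 4(u_s + u) + 2u.
The lower-order terms cancel, leaving the standard heat equation u_τ = 2u_ss.
Initial data for u: u(s,0) = exp(-s)T(s,0) = sin(s) + 2sin(4s). The boundary conditions carry over: u(0,τ) = u(π,τ) = 0.
Solve for u:
  Using separation of variables u = X(s)G(τ):
  Eigenfunctions: sin(ns), n = 1, 2, 3, ...
  General solution: u(s, τ) = Σ c_n sin(ns) exp(-2n² τ)
  Matching u(s,0) = sin(s) + 2sin(4s) term by term: c_1=1, c_4=2.
Hence u(s,τ) = exp(-2τ)sin(s) + 2exp(-32τ)sin(4s).
Transform back: T(s,τ) = exp(s)u(s,τ).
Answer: T(s, τ) = exp(s)exp(-2τ)sin(s) + 2exp(s)exp(-32τ)sin(4s)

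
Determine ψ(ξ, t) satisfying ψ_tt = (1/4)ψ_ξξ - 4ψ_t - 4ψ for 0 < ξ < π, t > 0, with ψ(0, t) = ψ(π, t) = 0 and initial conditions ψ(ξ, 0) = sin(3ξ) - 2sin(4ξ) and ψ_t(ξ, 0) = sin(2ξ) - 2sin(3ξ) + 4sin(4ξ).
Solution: Substitute ψ = exp(-2t)u, i.e. u = exp(2t)ψ.
By the product rule, ψ_t = exp(-2t)(u_t - 2u), ψ_tt = exp(-2t)(u_tt - 4u_t + 4u), ψ_ξξ = exp(-2t)u_ξξ.
Substituting into the PDE and dividing by exp(-2t): u_tt - 4u_t + 4u = (1/4)u_ξξ - 4(u_t - 2u) - 4u.
The lower-order terms cancel, leaving the standard wave equation u_tt = (1/4)u_ξξ.
Initial data for u: u(ξ,0) = ψ(ξ,0) = sin(3ξ) - 2sin(4ξ); u_t(ξ,0) = ψ_t(ξ,0) + 2ψ(ξ,0) = sin(2ξ). The boundary conditions carry over: u(0,t) = u(π,t) = 0.
Solve for u:
  Using separation of variables u = X(ξ)T(t):
  Eigenfunctions: sin(nξ), n = 1, 2, 3, ...
  General solution: u(ξ, t) = Σ [A_n cos(n t/2) + B_n sin(n t/2)] sin(nξ)
  From u(ξ,0) = sin(3ξ) - 2sin(4ξ): A_3=1, A_4=-2. From u_t(ξ,0) = sin(2ξ), using u_t(ξ,0) = Σ ω_n B_n sin(nξ) with ω_n = n/2: B_2 = 1/1 = 1.
Hence u(ξ,t) = sin(t)sin(2ξ) + sin(3ξ)cos(3t/2) - 2sin(4ξ)cos(2t).
Transform back: ψ(ξ,t) = exp(-2t)u(ξ,t).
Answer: ψ(ξ, t) = exp(-2t)sin(t)sin(2ξ) + exp(-2t)sin(3ξ)cos(3t/2) - 2exp(-2t)sin(4ξ)cos(2t)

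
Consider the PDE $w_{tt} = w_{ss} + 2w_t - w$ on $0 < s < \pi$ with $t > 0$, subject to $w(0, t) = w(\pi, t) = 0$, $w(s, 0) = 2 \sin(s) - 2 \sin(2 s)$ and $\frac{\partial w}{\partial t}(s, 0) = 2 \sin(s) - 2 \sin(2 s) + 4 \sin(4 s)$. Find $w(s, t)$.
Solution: Substitute $w = e^{t}u$.
Then $w_t = e^{t}(u_t + u)$, $w_{tt} = e^{t}(u_{tt} + 2u_t + u)$, $w_{ss} = e^{t}u_{ss}$; substituting and dividing by $e^{t}$, the lower-order terms cancel: $u_{tt} = u_{ss}$ (standard wave equation).
Data for $u$: $u(s,0) = w(s,0) = 2 \sin(s) - 2 \sin(2 s)$; $u_t(s,0) = w_t(s,0) - w(s,0) = 4 \sin(4 s)$. The boundary conditions carry over: $u(0,t) = u(\pi,t) = 0$.
Separating variables: $u = \sum [A_n \cos(\omega_n t) + B_n \sin(\omega_n t)] \sin(ns)$, $\omega_n = n$. From ICs ($B_n$ = velocity coefficient / $\omega_n$): $A_1=2, A_2=-2, B_4=1$.
So $u(s,t) = 2 \sin(s) \cos(t) - 2 \sin(2 s) \cos(2 t) + \sin(4 s) \sin(4 t)$, and $w(s,t) = e^{t}u(s,t)$.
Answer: $w(s, t) = 2 e^{t} \sin(s) \cos(t) - 2 e^{t} \sin(2 s) \cos(2 t) + e^{t} \sin(4 s) \sin(4 t)$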